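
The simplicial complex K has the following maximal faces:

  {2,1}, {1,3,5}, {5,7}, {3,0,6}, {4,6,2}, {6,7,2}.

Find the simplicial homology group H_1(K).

K has 8 vertices, 13 edges, 4 triangles.
rank ∂_1 = 7, rank ∂_2 = 4 ⇒ b_1 = 13 − 7 − 4 = 2; all invariant factors of ∂_2 are 1 so no torsion. So H_1 = Z^2.

H_1 = Z^2.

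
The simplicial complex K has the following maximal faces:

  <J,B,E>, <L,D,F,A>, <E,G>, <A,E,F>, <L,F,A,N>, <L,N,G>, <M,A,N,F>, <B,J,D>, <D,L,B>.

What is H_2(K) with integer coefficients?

K has 10 vertices, 23 edges, 15 triangles, 3 3-simplices.
rank ∂_2 = 12, rank ∂_3 = 3 ⇒ b_2 = 15 − 12 − 3 = 0; all invariant factors of ∂_3 are 1 so no torsion. So H_2 ≅ 0.

H_2 = 0.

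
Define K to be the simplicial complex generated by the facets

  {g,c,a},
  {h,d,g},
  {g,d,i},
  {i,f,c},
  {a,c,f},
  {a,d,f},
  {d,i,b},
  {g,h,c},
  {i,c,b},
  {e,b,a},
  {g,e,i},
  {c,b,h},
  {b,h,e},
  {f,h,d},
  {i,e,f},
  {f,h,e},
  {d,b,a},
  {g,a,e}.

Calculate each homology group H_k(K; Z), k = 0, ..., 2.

H_0 ≅ Z,  H_1 ≅ Z^2,  H_2 ≅ Z.

We work with the vertex ordering a < b < c < d < e < f < g < h < i. The simplices of K, each written with vertices in increasing order, are:

  0-simplices (9): a, b, c, d, e, f, g, h, i
  1-simplices (27): ab, ac, ad, ae, af, ag, bc, bd, be, bh, bi, cf, cg, ch, ci, df, dg, dh, di, ef, eg, eh, ei, fh, fi, gh, gi
  2-simplices (18): abd, abe, acf, acg, adf, aeg, bch, bci, bdi, beh, cfi, cgh, dfh, dgh, dgi, efh, efi, egi

Hence C_0 ≅ Z^9, C_1 ≅ Z^27, C_2 ≅ Z^18.

∂_1: C_1 → C_0 maps an edge to its endpoints' difference, ∂[p,q] = q − p.
As a 9×27 matrix over Z this has rank 8, with invariant factors (1,1,1,1,1,1,1,1).

Boundary ∂_2: C_2 → C_1 sends each 2-simplex [p,q,r] to [q,r] − [p,r] + [p,q]. For instance
  ∂dgh = gh − dh + dg,
  ∂acf = cf − af + ac.
The 27×18 boundary matrix has rank 17 and Smith normal form diag(1,1,1,1,1,1,1,1,1,1,1,1,1,1,1,1,1).

Reading off H_k = ker ∂_k / im ∂_{k+1}:

  H_0: rank C_0 − rank ∂_1 = 9 − 8 = 1, and the invariant factors of ∂_1 are all 1, so H_0 ≅ Z.
  H_1: rank ker ∂_1 − rank ∂_2 = (27 − 8) − 17 = 2, and the invariant factors of ∂_2 are all 1, so H_1 ≅ Z^2.
  H_2: rank ker ∂_2 − rank ∂_3 = (18 − 17) − 0 = 1, and there is no ∂_3, so H_2 ≅ Z.

As a check, the Euler characteristic is 9 − 27 + 18 = 0, which agrees with 1 − 2 + 1 = 0.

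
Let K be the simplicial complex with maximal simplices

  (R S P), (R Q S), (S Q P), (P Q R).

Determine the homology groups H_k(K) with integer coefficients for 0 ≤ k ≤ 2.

Order the vertices as P < Q < R < S. Listing each simplex with vertices in this order, K has dimension 2 with simplices:

  0-simplices (4): P, Q, R, S
  1-simplices (6): PQ, PR, PS, QR, QS, RS
  2-simplices (4): PQR, PQS, PRS, QRS

so the chain groups are C_0 ≅ Z^4, C_1 ≅ Z^6, C_2 ≅ Z^4.

∂_1: C_1 → C_0 sends each edge [p,q] (with p < q) to q − p.
This gives a 4×6 integer matrix of rank 3; reducing to Smith normal form yields diagonal entries (1,1,1).

The boundary map ∂_2: C_2 → C_1 maps a triangle to the signed sum of its edges. For instance
  ∂QRS = RS − QS + QR,
  ∂PRS = RS − PS + PR.
The resulting 6×4 matrix has rank 3, and its Smith normal form has invariant factors (1,1,1).

Computing H_k = (kernel of ∂_k) / (image of ∂_{k+1}):

  H_0: rank C_0 − rank ∂_1 = 4 − 3 = 1, and the invariant factors of ∂_1 are all 1, so H_0 ≅ Z.
  H_1: rank ker ∂_1 − rank ∂_2 = (6 − 3) − 3 = 0, and the invariant factors of ∂_2 are all 1, so H_1 ≅ 0.
  H_2: rank ker ∂_2 − rank ∂_3 = (4 − 3) − 0 = 1, and there is no ∂_3, so H_2 ≅ Z.

(K is a triangulation of the 2-sphere S^2.)

H_0 = Z,  H_1 = 0,  H_2 = Z.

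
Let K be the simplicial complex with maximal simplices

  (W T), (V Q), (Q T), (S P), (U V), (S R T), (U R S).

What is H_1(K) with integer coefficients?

H_1 ≅ Z.

Order the vertices as P < Q < R < S < T < U < V < W. Listing each simplex with vertices in this order, K has dimension 2 with simplices:

  0-simplices (8): P, Q, R, S, T, U, V, W
  1-simplices (10): PS, QT, QV, RS, RT, RU, ST, SU, TW, UV
  2-simplices (2): RST, RSU

giving chain groups C_0 ≅ Z^8, C_1 ≅ Z^10, C_2 ≅ Z^2.

Boundary ∂_1: C_1 → C_0 maps an edge to its endpoints' difference, ∂[p,q] = q − p.
The 8×10 boundary matrix has rank 7 and Smith normal form diag(1,1,1,1,1,1,1).

Boundary ∂_2: C_2 → C_1 maps a triangle to the signed sum of its edges. For instance
  ∂RST = ST − RT + RS,
  ∂RSU = SU − RU + RS.
The 10×2 boundary matrix has rank 2 and Smith normal form diag(1,1).

Reading off H_k = ker ∂_k / im ∂_{k+1}:

  H_1: rank ker ∂_1 − rank ∂_2 = (10 − 7) − 2 = 1, and the invariant factors of ∂_2 are all 1, so H_1 ≅ Z.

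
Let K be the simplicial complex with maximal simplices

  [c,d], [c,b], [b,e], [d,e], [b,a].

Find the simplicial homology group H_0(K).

We work with the vertex ordering a < b < c < d < e. The simplices of K, each written with vertices in increasing order, are:

  0-simplices (5): a, b, c, d, e
  1-simplices (5): ab, bc, be, cd, de

giving chain groups C_0 ≅ Z^5, C_1 ≅ Z^5.

Boundary ∂_1: C_1 → C_0 is given by ∂[p,q] = [q] − [p]. For instance
  ∂de = e − d.
The 5×5 boundary matrix has rank 4 and Smith normal form diag(1,1,1,1).

From H_k ≅ ker(∂_k) / im(∂_{k+1}) we obtain:

  H_0: rank C_0 − rank ∂_1 = 5 − 4 = 1, and the invariant factors of ∂_1 are all 1, so H_0 ≅ Z.

H_0 = Z.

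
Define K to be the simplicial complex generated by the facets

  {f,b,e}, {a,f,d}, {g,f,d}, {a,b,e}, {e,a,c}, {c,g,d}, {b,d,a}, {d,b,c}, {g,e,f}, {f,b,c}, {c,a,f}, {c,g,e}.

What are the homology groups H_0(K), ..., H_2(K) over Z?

H_0 ≅ Z,  H_1 ≅ Z/2Z,  H_2 = 0.

K has 7 vertices, 18 edges, 12 triangles.
rank ∂_0 = 0, rank ∂_1 = 6 ⇒ b_0 = 7 − 0 − 6 = 1; all invariant factors of ∂_1 are 1 so no torsion. So H_0 ≅ Z.
rank ∂_1 = 6, rank ∂_2 = 12 ⇒ b_1 = 18 − 6 − 12 = 0; ∂_2 has invariant factor(s) [2] giving torsion. So H_1 ≅ Z/2Z.
rank ∂_2 = 12, rank ∂_3 = 0 ⇒ b_2 = 12 − 12 − 0 = 0. So H_2 ≅ 0.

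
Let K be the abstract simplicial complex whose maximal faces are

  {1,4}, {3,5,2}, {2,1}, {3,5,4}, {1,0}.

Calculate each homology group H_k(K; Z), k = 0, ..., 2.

We work with the vertex ordering 0 < 1 < 2 < 3 < 4 < 5. The simplices of K, each written with vertices in increasing order, are:

  0-simplices (6): [0], [1], [2], [3], [4], [5]
  1-simplices (8): [0,1], [1,2], [1,4], [2,3], [2,5], [3,4], [3,5], [4,5]
  2-simplices (2): [2,3,5], [3,4,5]

giving chain groups C_0 ≅ Z^6, C_1 ≅ Z^8, C_2 ≅ Z^2.

The boundary map ∂_1: C_1 → C_0 is given by ∂[p,q] = [q] − [p]. For instance
  ∂[3,4] = [4] − [3].
This gives a 6×8 integer matrix of rank 5; reducing to Smith normal form yields diagonal entries (1,1,1,1,1).

Boundary ∂_2: C_2 → C_1 acts by ∂[p,q,r] = [q,r] − [p,r] + [p,q]. For instance
  ∂[2,3,5] = [3,5] − [2,5] + [2,3],
  ∂[3,4,5] = [4,5] − [3,5] + [3,4].
The 8×2 boundary matrix has rank 2 and Smith normal form diag(1,1).

Reading off H_k = ker ∂_k / im ∂_{k+1}:

  H_0: rank C_0 − rank ∂_1 = 6 − 5 = 1, and the invariant factors of ∂_1 are all 1, so H_0 ≅ Z.
  H_1: rank ker ∂_1 − rank ∂_2 = (8 − 5) − 2 = 1, and the invariant factors of ∂_2 are all 1, so H_1 ≅ Z.
  H_2: rank ker ∂_2 − rank ∂_3 = (2 − 2) − 0 = 0, and there is no ∂_3, so H_2 ≅ 0.

As a check, the Euler characteristic is 6 − 8 + 2 = 0, which agrees with 1 − 1 + 0 = 0.

H_0 ≅ Z,  H_1 ≅ Z,  H_2 = 0.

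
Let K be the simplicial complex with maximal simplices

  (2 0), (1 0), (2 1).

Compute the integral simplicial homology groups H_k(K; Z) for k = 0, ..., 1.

Fix the vertex order 0 < 1 < 2 and write every simplex with vertices in increasing order. Then dim K = 1 and the simplices of K are:

  0-simplices (3): [0], [1], [2]
  1-simplices (3): [0,1], [0,2], [1,2]

so the chain groups are C_0 ≅ Z^3, C_1 ≅ Z^3.

Boundary ∂_1: C_1 → C_0 maps an edge to its endpoints' difference, ∂[p,q] = q − p. For instance
  ∂[0,1] = [1] − [0].
This gives a 3×3 integer matrix of rank 2; reducing to Smith normal form yields diagonal entries (1,1).

Reading off H_k = ker ∂_k / im ∂_{k+1}:

  H_0: rank C_0 − rank ∂_1 = 3 − 2 = 1, and the invariant factors of ∂_1 are all 1, so H_0 ≅ Z.
  H_1: rank ker ∂_1 − rank ∂_2 = (3 − 2) − 0 = 1, and there is no ∂_2, so H_1 ≅ Z.

As a check, the Euler characteristic is 3 − 3 = 0, which agrees with 1 − 1 = 0.
(K is a triangulation of the circle S^1.)

H_0 ≅ Z,  H_1 ≅ Z.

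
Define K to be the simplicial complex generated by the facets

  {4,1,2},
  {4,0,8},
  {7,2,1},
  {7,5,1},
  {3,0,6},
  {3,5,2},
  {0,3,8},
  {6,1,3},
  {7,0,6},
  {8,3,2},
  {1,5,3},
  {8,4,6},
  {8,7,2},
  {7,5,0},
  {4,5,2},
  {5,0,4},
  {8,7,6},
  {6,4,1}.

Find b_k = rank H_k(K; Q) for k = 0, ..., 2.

b_0 = 1, b_1 = 1, b_2 = 0.

Take the total order 0 < 1 < 2 < 3 < 4 < 5 < 6 < 7 < 8 on the vertex set. Then K (dimension 2) consists of the simplices:

  0-simplices (9): [0], [1], [2], [3], [4], [5], [6], [7], [8]
  1-simplices (27): (27 of them)
  2-simplices (18): [0,3,6], [0,3,8], [0,4,5], [0,4,8], [0,5,7], [0,6,7], [1,2,4], [1,2,7], [1,3,5], [1,3,6], [1,4,6], [1,5,7], [2,3,5], [2,3,8], [2,4,5], [2,7,8], [4,6,8], [6,7,8]

Hence C_0 ≅ Z^9, C_1 ≅ Z^27, C_2 ≅ Z^18.

Boundary ∂_1: C_1 → C_0 sends each edge [p,q] (with p < q) to q − p. For instance
  ∂[4,5] = [5] − [4].
This gives a 9×27 integer matrix of rank 8; reducing to Smith normal form yields diagonal entries (1,1,1,1,1,1,1,1).

∂_2: C_2 → C_1 sends each 2-simplex [p,q,r] to [q,r] − [p,r] + [p,q]. For instance
  ∂[1,4,6] = [4,6] − [1,6] + [1,4],
  ∂[0,3,8] = [3,8] − [0,8] + [0,3].
The 27×18 boundary matrix has rank 18 and Smith normal form diag(1,1,1,1,1,1,1,1,1,1,1,1,1,1,1,1,1,2).

Computing H_k = (kernel of ∂_k) / (image of ∂_{k+1}):

  H_0: rank C_0 − rank ∂_1 = 9 − 8 = 1, and the invariant factors of ∂_1 are all 1, so H_0 = Z.
  H_1: rank ker ∂_1 − rank ∂_2 = (27 − 8) − 18 = 1, and ∂_2 has invariant factor 2 > 1, so H_1 = Z ⊕ Z/2.
  H_2: rank ker ∂_2 − rank ∂_3 = (18 − 18) − 0 = 0, and there is no ∂_3, so H_2 = 0.

As a check, the Euler characteristic is 9 − 27 + 18 = 0, which agrees with 1 − 1 + 0 = 0.

Hence the Betti numbers are b_0 = 1, b_1 = 1, b_2 = 0.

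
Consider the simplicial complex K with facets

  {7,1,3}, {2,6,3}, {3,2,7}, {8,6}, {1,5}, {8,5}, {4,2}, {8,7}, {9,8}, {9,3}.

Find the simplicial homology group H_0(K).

H_0 = Z.

K has 9 vertices, 14 edges, 3 triangles.
rank ∂_0 = 0, rank ∂_1 = 8 ⇒ b_0 = 9 − 0 − 8 = 1; all invariant factors of ∂_1 are 1 so no torsion. So H_0 ≅ Z.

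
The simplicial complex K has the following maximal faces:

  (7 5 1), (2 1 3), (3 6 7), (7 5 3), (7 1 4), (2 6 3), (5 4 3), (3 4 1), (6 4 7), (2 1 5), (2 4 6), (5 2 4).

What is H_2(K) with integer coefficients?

Take the total order 1 < 2 < 3 < 4 < 5 < 6 < 7 on the vertex set. Then K (dimension 2) consists of the simplices:

  0-simplices (7): [1], [2], [3], [4], [5], [6], [7]
  1-simplices (18): [1,2], [1,3], [1,4], [1,5], [1,7], [2,3], [2,4], [2,5], [2,6], [3,4], [3,5], [3,6], [3,7], [4,5], [4,6], [4,7], [5,7], [6,7]
  2-simplices (12): [1,2,3], [1,2,5], [1,3,4], [1,4,7], [1,5,7], [2,3,6], [2,4,5], [2,4,6], [3,4,5], [3,5,7], [3,6,7], [4,6,7]

so the chain groups are C_0 ≅ Z^7, C_1 ≅ Z^18, C_2 ≅ Z^12.

The boundary map ∂_1: C_1 → C_0 sends each edge [p,q] (with p < q) to q − p.
As a 7×18 matrix over Z this has rank 6, with invariant factors (1,1,1,1,1,1).

The boundary map ∂_2: C_2 → C_1 sends each 2-simplex [p,q,r] to [q,r] − [p,r] + [p,q]. For instance
  ∂[3,6,7] = [6,7] − [3,7] + [3,6],
  ∂[2,4,6] = [4,6] − [2,6] + [2,4].
The resulting 18×12 matrix has rank 12, and its Smith normal form has invariant factors (1,1,1,1,1,1,1,1,1,1,1,2).

Reading off H_k = ker ∂_k / im ∂_{k+1}:

  H_2: rank ker ∂_2 − rank ∂_3 = (12 − 12) − 0 = 0, and there is no ∂_3, so H_2 = 0.

H_2 ≅ 0.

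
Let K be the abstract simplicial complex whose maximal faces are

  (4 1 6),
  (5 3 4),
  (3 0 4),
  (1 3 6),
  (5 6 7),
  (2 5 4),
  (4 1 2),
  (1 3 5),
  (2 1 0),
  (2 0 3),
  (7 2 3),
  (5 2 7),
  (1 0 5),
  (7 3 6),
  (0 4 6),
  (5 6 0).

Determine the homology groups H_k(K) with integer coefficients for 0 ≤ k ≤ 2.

H_0 ≅ Z,  H_1 ≅ Z^2,  H_2 ≅ Z.

Take the total order 0 < 1 < 2 < 3 < 4 < 5 < 6 < 7 on the vertex set. Then K (dimension 2) consists of the simplices:

  0-simplices (8): [0], [1], [2], [3], [4], [5], [6], [7]
  1-simplices (24): (24 of them)
  2-simplices (16): [0,1,2], [0,1,5], [0,2,3], [0,3,4], [0,4,6], [0,5,6], [1,2,4], [1,3,5], [1,3,6], [1,4,6], [2,3,7], [2,4,5], [2,5,7], [3,4,5], [3,6,7], [5,6,7]

giving chain groups C_0 ≅ Z^8, C_1 ≅ Z^24, C_2 ≅ Z^16.

The boundary map ∂_1: C_1 → C_0 maps an edge to its endpoints' difference, ∂[p,q] = q − p. For instance
  ∂[1,3] = [3] − [1].
This gives a 8×24 integer matrix of rank 7; reducing to Smith normal form yields diagonal entries (1,1,1,1,1,1,1).

∂_2: C_2 → C_1 acts by ∂[p,q,r] = [q,r] − [p,r] + [p,q]. For instance
  ∂[3,4,5] = [4,5] − [3,5] + [3,4],
  ∂[0,2,3] = [2,3] − [0,3] + [0,2].
As a 24×16 matrix over Z this has rank 15, with invariant factors (1,1,1,1,1,1,1,1,1,1,1,1,1,1,1).

Now H_k = ker ∂_k / im ∂_{k+1}, so:

  H_0: rank C_0 − rank ∂_1 = 8 − 7 = 1, and the invariant factors of ∂_1 are all 1, so H_0 = Z.
  H_1: rank ker ∂_1 − rank ∂_2 = (24 − 7) − 15 = 2, and the invariant factors of ∂_2 are all 1, so H_1 = Z^2.
  H_2: rank ker ∂_2 − rank ∂_3 = (16 − 15) − 0 = 1, and there is no ∂_3, so H_2 = Z.

As a check, the Euler characteristic is 8 − 24 + 16 = 0, which agrees with 1 − 2 + 1 = 0.
(K is a triangulation of the torus T^2.)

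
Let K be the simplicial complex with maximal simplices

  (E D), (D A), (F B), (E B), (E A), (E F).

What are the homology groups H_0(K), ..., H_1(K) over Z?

H_0 = Z,  H_1 = Z^2.

K has 5 vertices, 6 edges.
rank ∂_0 = 0, rank ∂_1 = 4 ⇒ b_0 = 5 − 0 − 4 = 1; all invariant factors of ∂_1 are 1 so no torsion. So H_0 ≅ Z.
rank ∂_1 = 4, rank ∂_2 = 0 ⇒ b_1 = 6 − 4 − 0 = 2. So H_1 ≅ Z^2.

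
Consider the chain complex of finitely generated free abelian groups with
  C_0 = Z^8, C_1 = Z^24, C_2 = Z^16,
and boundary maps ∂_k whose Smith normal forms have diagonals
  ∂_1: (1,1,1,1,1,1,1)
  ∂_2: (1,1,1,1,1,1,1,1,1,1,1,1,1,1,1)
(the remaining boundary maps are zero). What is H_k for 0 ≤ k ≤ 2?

H_0: b_0 = 8 − 0 − 7 = 1; torsion from ∂_1 factors > 1: none. So H_0 ≅ Z.
H_1: b_1 = 24 − 7 − 15 = 2; torsion from ∂_2 factors > 1: none. So H_1 ≅ Z^2.
H_2: b_2 = 16 − 15 − 0 = 1; torsion from ∂_3 factors > 1: none. So H_2 ≅ Z.

H_0 ≅ Z,  H_1 ≅ Z^2,  H_2 ≅ Z.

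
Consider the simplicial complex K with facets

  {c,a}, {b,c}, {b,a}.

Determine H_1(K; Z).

H_1 ≅ Z.

Take the total order a < b < c on the vertex set. Then K (dimension 1) consists of the simplices:

  0-simplices (3): a, b, c
  1-simplices (3): ab, ac, bc

Hence C_0 ≅ Z^3, C_1 ≅ Z^3.

The boundary map ∂_1: C_1 → C_0 maps an edge to its endpoints' difference, ∂[p,q] = q − p. For instance
  ∂ac = c − a.
This gives a 3×3 integer matrix of rank 2; reducing to Smith normal form yields diagonal entries (1,1).

From H_k ≅ ker(∂_k) / im(∂_{k+1}) we obtain:

  H_1: rank ker ∂_1 − rank ∂_2 = (3 − 2) − 0 = 1, and there is no ∂_2, so H_1 = Z.

(K is a triangulation of the circle S^1.)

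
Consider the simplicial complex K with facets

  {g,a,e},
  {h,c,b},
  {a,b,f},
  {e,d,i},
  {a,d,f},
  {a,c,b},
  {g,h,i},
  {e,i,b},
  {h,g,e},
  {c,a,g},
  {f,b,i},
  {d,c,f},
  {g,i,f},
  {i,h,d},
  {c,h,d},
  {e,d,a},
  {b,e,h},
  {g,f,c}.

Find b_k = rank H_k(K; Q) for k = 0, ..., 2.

We work with the vertex ordering a < b < c < d < e < f < g < h < i. The simplices of K, each written with vertices in increasing order, are:

  0-simplices (9): a, b, c, d, e, f, g, h, i
  1-simplices (27): ab, ac, ad, ae, af, ag, bc, be, bf, bh, bi, cd, cf, cg, ch, de, df, dh, di, eg, eh, ei, fg, fi, gh, gi, hi
  2-simplices (18): abc, abf, acg, ade, adf, aeg, bch, beh, bei, bfi, cdf, cdh, cfg, dei, dhi, egh, fgi, ghi

Hence C_0 ≅ Z^9, C_1 ≅ Z^27, C_2 ≅ Z^18.

∂_1: C_1 → C_0 sends each edge [p,q] (with p < q) to q − p. For instance
  ∂ac = c − a.
This gives a 9×27 integer matrix of rank 8; reducing to Smith normal form yields diagonal entries (1,1,1,1,1,1,1,1).

The boundary map ∂_2: C_2 → C_1 acts by ∂[p,q,r] = [q,r] − [p,r] + [p,q]. For instance
  ∂bch = ch − bh + bc,
  ∂aeg = eg − ag + ae.
The 27×18 boundary matrix has rank 18 and Smith normal form diag(1,1,1,1,1,1,1,1,1,1,1,1,1,1,1,1,1,2).

Computing H_k = (kernel of ∂_k) / (image of ∂_{k+1}):

  H_0: rank C_0 − rank ∂_1 = 9 − 8 = 1, and the invariant factors of ∂_1 are all 1, so H_0 ≅ Z.
  H_1: rank ker ∂_1 − rank ∂_2 = (27 − 8) − 18 = 1, and ∂_2 has invariant factor 2 > 1, so H_1 ≅ Z ⊕ Z/2.
  H_2: rank ker ∂_2 − rank ∂_3 = (18 − 18) − 0 = 0, and there is no ∂_3, so H_2 ≅ 0.

(K is a triangulation of the Klein bottle.)

Hence the Betti numbers are b_0 = 1, b_1 = 1, b_2 = 0.

b_0 = 1, b_1 = 1, b_2 = 0.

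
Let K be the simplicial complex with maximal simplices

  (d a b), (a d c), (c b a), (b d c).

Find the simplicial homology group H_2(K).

We work with the vertex ordering a < b < c < d. The simplices of K, each written with vertices in increasing order, are:

  0-simplices (4): a, b, c, d
  1-simplices (6): ab, ac, ad, bc, bd, cd
  2-simplices (4): abc, abd, acd, bcd

so the chain groups are C_0 ≅ Z^4, C_1 ≅ Z^6, C_2 ≅ Z^4.

The boundary map ∂_1: C_1 → C_0 sends each edge [p,q] (with p < q) to q − p. For instance
  ∂ac = c − a.
The 4×6 boundary matrix has rank 3 and Smith normal form diag(1,1,1).

∂_2: C_2 → C_1 acts by ∂[p,q,r] = [q,r] − [p,r] + [p,q]. For instance
  ∂abc = bc − ac + ab,
  ∂bcd = cd − bd + bc.
As a 6×4 matrix over Z this has rank 3, with invariant factors (1,1,1).

From H_k ≅ ker(∂_k) / im(∂_{k+1}) we obtain:

  H_2: rank ker ∂_2 − rank ∂_3 = (4 − 3) − 0 = 1, and there is no ∂_3, so H_2 ≅ Z.

(K is a triangulation of the 2-sphere S^2.)

H_2 = Z.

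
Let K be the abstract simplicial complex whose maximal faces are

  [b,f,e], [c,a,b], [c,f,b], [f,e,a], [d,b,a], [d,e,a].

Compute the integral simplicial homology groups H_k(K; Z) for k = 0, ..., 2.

We work with the vertex ordering a < b < c < d < e < f. The simplices of K, each written with vertices in increasing order, are:

  0-simplices (6): a, b, c, d, e, f
  1-simplices (12): ab, ac, ad, ae, af, bc, bd, be, bf, cf, de, ef
  2-simplices (6): abc, abd, ade, aef, bcf, bef

Hence C_0 ≅ Z^6, C_1 ≅ Z^12, C_2 ≅ Z^6.

Boundary ∂_1: C_1 → C_0 maps an edge to its endpoints' difference, ∂[p,q] = q − p.
As a 6×12 matrix over Z this has rank 5, with invariant factors (1,1,1,1,1).

The boundary map ∂_2: C_2 → C_1 acts by ∂[p,q,r] = [q,r] − [p,r] + [p,q]. For instance
  ∂abd = bd − ad + ab,
  ∂ade = de − ae + ad.
This gives a 12×6 integer matrix of rank 6; reducing to Smith normal form yields diagonal entries (1,1,1,1,1,1).

Reading off H_k = ker ∂_k / im ∂_{k+1}:

  H_0: rank C_0 − rank ∂_1 = 6 − 5 = 1, and the invariant factors of ∂_1 are all 1, so H_0 ≅ Z.
  H_1: rank ker ∂_1 − rank ∂_2 = (12 − 5) − 6 = 1, and the invariant factors of ∂_2 are all 1, so H_1 ≅ Z.
  H_2: rank ker ∂_2 − rank ∂_3 = (6 − 6) − 0 = 0, and there is no ∂_3, so H_2 ≅ 0.

H_0 ≅ Z,  H_1 ≅ Z,  H_2 = 0.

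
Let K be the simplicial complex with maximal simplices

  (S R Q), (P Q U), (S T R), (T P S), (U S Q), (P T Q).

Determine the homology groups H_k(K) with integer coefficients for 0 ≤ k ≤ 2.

H_0 ≅ Z,  H_1 ≅ Z,  H_2 = 0.

Order the vertices as P < Q < R < S < T < U. Listing each simplex with vertices in this order, K has dimension 2 with simplices:

  0-simplices (6): P, Q, R, S, T, U
  1-simplices (12): PQ, PS, PT, PU, QR, QS, QT, QU, RS, RT, ST, SU
  2-simplices (6): PQT, PQU, PST, QRS, QSU, RST

giving chain groups C_0 ≅ Z^6, C_1 ≅ Z^12, C_2 ≅ Z^6.

The boundary map ∂_1: C_1 → C_0 sends each edge [p,q] (with p < q) to q − p.
The resulting 6×12 matrix has rank 5, and its Smith normal form has invariant factors (1,1,1,1,1).

Boundary ∂_2: C_2 → C_1 acts by ∂[p,q,r] = [q,r] − [p,r] + [p,q]. For instance
  ∂RST = ST − RT + RS,
  ∂QRS = RS − QS + QR.
As a 12×6 matrix over Z this has rank 6, with invariant factors (1,1,1,1,1,1).

Reading off H_k = ker ∂_k / im ∂_{k+1}:

  H_0: rank C_0 − rank ∂_1 = 6 − 5 = 1, and the invariant factors of ∂_1 are all 1, so H_0 = Z.
  H_1: rank ker ∂_1 − rank ∂_2 = (12 − 5) − 6 = 1, and the invariant factors of ∂_2 are all 1, so H_1 = Z.
  H_2: rank ker ∂_2 − rank ∂_3 = (6 − 6) − 0 = 0, and there is no ∂_3, so H_2 = 0.

(K is a triangulation of the cylinder S^1 x I.)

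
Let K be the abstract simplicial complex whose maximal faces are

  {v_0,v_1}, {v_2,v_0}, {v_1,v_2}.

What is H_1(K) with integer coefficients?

H_1 ≅ Z.

Take the total order v_0 < v_1 < v_2 on the vertex set. Then K (dimension 1) consists of the simplices:

  0-simplices (3): [v_0], [v_1], [v_2]
  1-simplices (3): [v_0,v_1], [v_0,v_2], [v_1,v_2]

giving chain groups C_0 ≅ Z^3, C_1 ≅ Z^3.

∂_1: C_1 → C_0 maps an edge to its endpoints' difference, ∂[p,q] = q − p.
This gives a 3×3 integer matrix of rank 2; reducing to Smith normal form yields diagonal entries (1,1).

Reading off H_k = ker ∂_k / im ∂_{k+1}:

  H_1: rank ker ∂_1 − rank ∂_2 = (3 − 2) − 0 = 1, and there is no ∂_2, so H_1 = Z.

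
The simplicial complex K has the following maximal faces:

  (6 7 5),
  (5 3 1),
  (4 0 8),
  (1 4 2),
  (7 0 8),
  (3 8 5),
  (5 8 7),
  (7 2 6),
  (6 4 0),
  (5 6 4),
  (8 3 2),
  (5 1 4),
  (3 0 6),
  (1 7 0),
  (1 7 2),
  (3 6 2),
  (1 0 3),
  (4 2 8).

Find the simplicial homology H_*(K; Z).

H_0 ≅ Z,  H_1 ≅ Z^2,  H_2 ≅ Z.

Take the total order 0 < 1 < 2 < 3 < 4 < 5 < 6 < 7 < 8 on the vertex set. Then K (dimension 2) consists of the simplices:

  0-simplices (9): [0], [1], [2], [3], [4], [5], [6], [7], [8]
  1-simplices (27): (27 of them)
  2-simplices (18): [0,1,3], [0,1,7], [0,3,6], [0,4,6], [0,4,8], [0,7,8], [1,2,4], [1,2,7], [1,3,5], [1,4,5], [2,3,6], [2,3,8], [2,4,8], [2,6,7], [3,5,8], [4,5,6], [5,6,7], [5,7,8]

Hence C_0 ≅ Z^9, C_1 ≅ Z^27, C_2 ≅ Z^18.

Boundary ∂_1: C_1 → C_0 is given by ∂[p,q] = [q] − [p]. For instance
  ∂[0,4] = [4] − [0].
This gives a 9×27 integer matrix of rank 8; reducing to Smith normal form yields diagonal entries (1,1,1,1,1,1,1,1).

∂_2: C_2 → C_1 sends each 2-simplex [p,q,r] to [q,r] − [p,r] + [p,q]. For instance
  ∂[1,3,5] = [3,5] − [1,5] + [1,3],
  ∂[0,4,8] = [4,8] − [0,8] + [0,4].
As a 27×18 matrix over Z this has rank 17, with invariant factors (1,1,1,1,1,1,1,1,1,1,1,1,1,1,1,1,1).

Computing H_k = (kernel of ∂_k) / (image of ∂_{k+1}):

  H_0: rank C_0 − rank ∂_1 = 9 − 8 = 1, and the invariant factors of ∂_1 are all 1, so H_0 = Z.
  H_1: rank ker ∂_1 − rank ∂_2 = (27 − 8) − 17 = 2, and the invariant factors of ∂_2 are all 1, so H_1 = Z^2.
  H_2: rank ker ∂_2 − rank ∂_3 = (18 − 17) − 0 = 1, and there is no ∂_3, so H_2 = Z.

As a check, the Euler characteristic is 9 − 27 + 18 = 0, which agrees with 1 − 2 + 1 = 0.
(K is a triangulation of the torus T^2.)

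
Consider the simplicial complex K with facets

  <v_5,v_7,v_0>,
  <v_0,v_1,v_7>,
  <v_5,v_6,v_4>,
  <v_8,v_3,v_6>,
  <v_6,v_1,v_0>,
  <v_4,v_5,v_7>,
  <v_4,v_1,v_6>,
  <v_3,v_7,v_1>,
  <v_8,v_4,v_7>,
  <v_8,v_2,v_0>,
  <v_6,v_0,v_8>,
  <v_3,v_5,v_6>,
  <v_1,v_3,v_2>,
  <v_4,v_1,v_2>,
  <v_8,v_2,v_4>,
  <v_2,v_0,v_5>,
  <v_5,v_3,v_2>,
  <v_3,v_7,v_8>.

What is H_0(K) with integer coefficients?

Order the vertices as v_0 < v_1 < v_2 < v_3 < v_4 < v_5 < v_6 < v_7 < v_8. Listing each simplex with vertices in this order, K has dimension 2 with simplices:

  0-simplices (9): [v_0], [v_1], [v_2], [v_3], [v_4], [v_5], [v_6], [v_7], [v_8]
  1-simplices (27): (27 of them)
  2-simplices (18): (18 of them)

so the chain groups are C_0 ≅ Z^9, C_1 ≅ Z^27, C_2 ≅ Z^18.

Boundary ∂_1: C_1 → C_0 is given by ∂[p,q] = [q] − [p]. For instance
  ∂[v_3,v_5] = [v_5] − [v_3].
As a 9×27 matrix over Z this has rank 8, with invariant factors (1,1,1,1,1,1,1,1).

The boundary map ∂_2: C_2 → C_1 sends each 2-simplex [p,q,r] to [q,r] − [p,r] + [p,q]. For instance
  ∂[v_0,v_1,v_7] = [v_1,v_7] − [v_0,v_7] + [v_0,v_1],
  ∂[v_0,v_2,v_8] = [v_2,v_8] − [v_0,v_8] + [v_0,v_2].
As a 27×18 matrix over Z this has rank 17, with invariant factors (1,1,1,1,1,1,1,1,1,1,1,1,1,1,1,1,1).

Now H_k = ker ∂_k / im ∂_{k+1}, so:

  H_0: rank C_0 − rank ∂_1 = 9 − 8 = 1, and the invariant factors of ∂_1 are all 1, so H_0 ≅ Z.

(K is a triangulation of the torus T^2.)

H_0 ≅ Z.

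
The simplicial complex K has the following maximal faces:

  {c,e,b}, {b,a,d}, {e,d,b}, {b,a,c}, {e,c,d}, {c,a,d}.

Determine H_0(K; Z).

H_0 ≅ Z.

Order the vertices as a < b < c < d < e. Listing each simplex with vertices in this order, K has dimension 2 with simplices:

  0-simplices (5): a, b, c, d, e
  1-simplices (9): ab, ac, ad, bc, bd, be, cd, ce, de
  2-simplices (6): abc, abd, acd, bce, bde, cde

giving chain groups C_0 ≅ Z^5, C_1 ≅ Z^9, C_2 ≅ Z^6.

The boundary map ∂_1: C_1 → C_0 sends each edge [p,q] (with p < q) to q − p.
The resulting 5×9 matrix has rank 4, and its Smith normal form has invariant factors (1,1,1,1).

∂_2: C_2 → C_1 maps a triangle to the signed sum of its edges. For instance
  ∂bce = ce − be + bc,
  ∂bde = de − be + bd.
The resulting 9×6 matrix has rank 5, and its Smith normal form has invariant factors (1,1,1,1,1).

From H_k ≅ ker(∂_k) / im(∂_{k+1}) we obtain:

  H_0: rank C_0 − rank ∂_1 = 5 − 4 = 1, and the invariant factors of ∂_1 are all 1, so H_0 = Z.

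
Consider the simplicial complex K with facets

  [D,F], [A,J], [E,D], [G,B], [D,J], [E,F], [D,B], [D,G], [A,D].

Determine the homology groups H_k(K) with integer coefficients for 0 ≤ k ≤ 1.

H_0 = Z,  H_1 = Z^3.

We work with the vertex ordering A < B < D < E < F < G < J. The simplices of K, each written with vertices in increasing order, are:

  0-simplices (7): A, B, D, E, F, G, J
  1-simplices (9): AD, AJ, BD, BG, DE, DF, DG, DJ, EF

giving chain groups C_0 ≅ Z^7, C_1 ≅ Z^9.

The boundary map ∂_1: C_1 → C_0 is given by ∂[p,q] = [q] − [p]. For instance
  ∂AD = D − A.
The 7×9 boundary matrix has rank 6 and Smith normal form diag(1,1,1,1,1,1).

Computing H_k = (kernel of ∂_k) / (image of ∂_{k+1}):

  H_0: rank C_0 − rank ∂_1 = 7 − 6 = 1, and the invariant factors of ∂_1 are all 1, so H_0 ≅ Z.
  H_1: rank ker ∂_1 − rank ∂_2 = (9 − 6) − 0 = 3, and there is no ∂_2, so H_1 ≅ Z^3.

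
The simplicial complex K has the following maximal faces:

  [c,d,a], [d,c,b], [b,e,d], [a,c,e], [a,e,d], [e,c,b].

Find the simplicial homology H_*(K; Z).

H_0 ≅ Z,  H_1 = 0,  H_2 ≅ Z.

K has 5 vertices, 9 edges, 6 triangles.
rank ∂_0 = 0, rank ∂_1 = 4 ⇒ b_0 = 5 − 0 − 4 = 1; all invariant factors of ∂_1 are 1 so no torsion. So H_0 ≅ Z.
rank ∂_1 = 4, rank ∂_2 = 5 ⇒ b_1 = 9 − 4 − 5 = 0; all invariant factors of ∂_2 are 1 so no torsion. So H_1 ≅ 0.
rank ∂_2 = 5, rank ∂_3 = 0 ⇒ b_2 = 6 − 5 − 0 = 1. So H_2 ≅ Z.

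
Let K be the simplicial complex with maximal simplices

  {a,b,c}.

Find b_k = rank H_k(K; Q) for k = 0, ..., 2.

Take the total order a < b < c on the vertex set. Then K (dimension 2) consists of the simplices:

  0-simplices (3): a, b, c
  1-simplices (3): ab, ac, bc
  2-simplices (1): abc

so the chain groups are C_0 ≅ Z^3, C_1 ≅ Z^3, C_2 ≅ Z^1.

Boundary ∂_1: C_1 → C_0 is given by ∂[p,q] = [q] − [p]. For instance
  ∂bc = c − b.
As a 3×3 matrix over Z this has rank 2, with invariant factors (1,1).

∂_2: C_2 → C_1 maps a triangle to the signed sum of its edges. For instance
  ∂abc = bc − ac + ab.
This gives a 3×1 integer matrix of rank 1; reducing to Smith normal form yields diagonal entries (1).

Now H_k = ker ∂_k / im ∂_{k+1}, so:

  H_0: rank C_0 − rank ∂_1 = 3 − 2 = 1, and the invariant factors of ∂_1 are all 1, so H_0 = Z.
  H_1: rank ker ∂_1 − rank ∂_2 = (3 − 2) − 1 = 0, and the invariant factors of ∂_2 are all 1, so H_1 = 0.
  H_2: rank ker ∂_2 − rank ∂_3 = (1 − 1) − 0 = 0, and there is no ∂_3, so H_2 = 0.

As a check, the Euler characteristic is 3 − 3 + 1 = 1, which agrees with 1 − 0 + 0 = 1.

Hence the Betti numbers are b_0 = 1, b_1 = 0, b_2 = 0.

b_0 = 1, b_1 = 0, b_2 = 0.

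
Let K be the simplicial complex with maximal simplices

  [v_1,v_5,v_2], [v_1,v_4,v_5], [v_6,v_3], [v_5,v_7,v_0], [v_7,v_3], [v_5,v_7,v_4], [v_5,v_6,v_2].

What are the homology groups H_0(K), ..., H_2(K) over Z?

H_0 = Z,  H_1 = Z,  H_2 = 0.

We work with the vertex ordering v_0 < v_1 < v_2 < v_3 < v_4 < v_5 < v_6 < v_7. The simplices of K, each written with vertices in increasing order, are:

  0-simplices (8): [v_0], [v_1], [v_2], [v_3], [v_4], [v_5], [v_6], [v_7]
  1-simplices (13): [v_0,v_5], [v_0,v_7], [v_1,v_2], [v_1,v_4], [v_1,v_5], [v_2,v_5], [v_2,v_6], [v_3,v_6], [v_3,v_7], [v_4,v_5], [v_4,v_7], [v_5,v_6], [v_5,v_7]
  2-simplices (5): [v_0,v_5,v_7], [v_1,v_2,v_5], [v_1,v_4,v_5], [v_2,v_5,v_6], [v_4,v_5,v_7]

so the chain groups are C_0 ≅ Z^8, C_1 ≅ Z^13, C_2 ≅ Z^5.

∂_1: C_1 → C_0 sends each edge [p,q] (with p < q) to q − p.
The 8×13 boundary matrix has rank 7 and Smith normal form diag(1,1,1,1,1,1,1).

Boundary ∂_2: C_2 → C_1 acts by ∂[p,q,r] = [q,r] − [p,r] + [p,q]. For instance
  ∂[v_1,v_2,v_5] = [v_2,v_5] − [v_1,v_5] + [v_1,v_2],
  ∂[v_2,v_5,v_6] = [v_5,v_6] − [v_2,v_6] + [v_2,v_5].
The resulting 13×5 matrix has rank 5, and its Smith normal form has invariant factors (1,1,1,1,1).

Computing H_k = (kernel of ∂_k) / (image of ∂_{k+1}):

  H_0: rank C_0 − rank ∂_1 = 8 − 7 = 1, and the invariant factors of ∂_1 are all 1, so H_0 = Z.
  H_1: rank ker ∂_1 − rank ∂_2 = (13 − 7) − 5 = 1, and the invariant factors of ∂_2 are all 1, so H_1 = Z.
  H_2: rank ker ∂_2 − rank ∂_3 = (5 − 5) − 0 = 0, and there is no ∂_3, so H_2 = 0.

As a check, the Euler characteristic is 8 − 13 + 5 = 0, which agrees with 1 − 1 + 0 = 0.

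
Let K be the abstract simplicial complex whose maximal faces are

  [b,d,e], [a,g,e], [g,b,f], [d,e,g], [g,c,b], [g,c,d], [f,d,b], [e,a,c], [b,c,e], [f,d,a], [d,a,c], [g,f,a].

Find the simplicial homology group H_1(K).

Order the vertices as a < b < c < d < e < f < g. Listing each simplex with vertices in this order, K has dimension 2 with simplices:

  0-simplices (7): a, b, c, d, e, f, g
  1-simplices (18): ac, ad, ae, af, ag, bc, bd, be, bf, bg, cd, ce, cg, de, df, dg, eg, fg
  2-simplices (12): acd, ace, adf, aeg, afg, bce, bcg, bde, bdf, bfg, cdg, deg

giving chain groups C_0 ≅ Z^7, C_1 ≅ Z^18, C_2 ≅ Z^12.

∂_1: C_1 → C_0 maps an edge to its endpoints' difference, ∂[p,q] = q − p.
The resulting 7×18 matrix has rank 6, and its Smith normal form has invariant factors (1,1,1,1,1,1).

∂_2: C_2 → C_1 sends each 2-simplex [p,q,r] to [q,r] − [p,r] + [p,q]. For instance
  ∂bce = ce − be + bc,
  ∂bdf = df − bf + bd.
This gives a 18×12 integer matrix of rank 12; reducing to Smith normal form yields diagonal entries (1,1,1,1,1,1,1,1,1,1,1,2).

Now H_k = ker ∂_k / im ∂_{k+1}, so:

  H_1: rank ker ∂_1 − rank ∂_2 = (18 − 6) − 12 = 0, and ∂_2 has invariant factor 2 > 1, so H_1 ≅ Z/2.

H_1 = Z/2.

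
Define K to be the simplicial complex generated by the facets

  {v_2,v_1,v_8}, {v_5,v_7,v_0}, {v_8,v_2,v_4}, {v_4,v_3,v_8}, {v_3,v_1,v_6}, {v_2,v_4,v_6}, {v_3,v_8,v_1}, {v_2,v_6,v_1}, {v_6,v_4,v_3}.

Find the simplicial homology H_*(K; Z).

K has 9 vertices, 15 edges, 9 triangles.
rank ∂_0 = 0, rank ∂_1 = 7 ⇒ b_0 = 9 − 0 − 7 = 2; all invariant factors of ∂_1 are 1 so no torsion. So H_0 = Z^2.
rank ∂_1 = 7, rank ∂_2 = 8 ⇒ b_1 = 15 − 7 − 8 = 0; all invariant factors of ∂_2 are 1 so no torsion. So H_1 = 0.
rank ∂_2 = 8, rank ∂_3 = 0 ⇒ b_2 = 9 − 8 − 0 = 1. So H_2 = Z.

H_0 ≅ Z^2,  H_1 = 0,  H_2 ≅ Z.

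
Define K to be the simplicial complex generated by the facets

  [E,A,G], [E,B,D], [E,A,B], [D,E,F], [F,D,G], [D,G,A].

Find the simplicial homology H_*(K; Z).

H_0 ≅ Z,  H_1 ≅ Z,  H_2 = 0.

Take the total order A < B < D < E < F < G on the vertex set. Then K (dimension 2) consists of the simplices:

  0-simplices (6): A, B, D, E, F, G
  1-simplices (12): AB, AD, AE, AG, BD, BE, DE, DF, DG, EF, EG, FG
  2-simplices (6): ABE, ADG, AEG, BDE, DEF, DFG

Hence C_0 ≅ Z^6, C_1 ≅ Z^12, C_2 ≅ Z^6.

The boundary map ∂_1: C_1 → C_0 is given by ∂[p,q] = [q] − [p]. For instance
  ∂AE = E − A.
The resulting 6×12 matrix has rank 5, and its Smith normal form has invariant factors (1,1,1,1,1).

∂_2: C_2 → C_1 maps a triangle to the signed sum of its edges. For instance
  ∂ABE = BE − AE + AB,
  ∂AEG = EG − AG + AE.
As a 12×6 matrix over Z this has rank 6, with invariant factors (1,1,1,1,1,1).

Reading off H_k = ker ∂_k / im ∂_{k+1}:

  H_0: rank C_0 − rank ∂_1 = 6 − 5 = 1, and the invariant factors of ∂_1 are all 1, so H_0 = Z.
  H_1: rank ker ∂_1 − rank ∂_2 = (12 − 5) − 6 = 1, and the invariant factors of ∂_2 are all 1, so H_1 = Z.
  H_2: rank ker ∂_2 − rank ∂_3 = (6 − 6) − 0 = 0, and there is no ∂_3, so H_2 = 0.

As a check, the Euler characteristic is 6 − 12 + 6 = 0, which agrees with 1 − 1 + 0 = 0.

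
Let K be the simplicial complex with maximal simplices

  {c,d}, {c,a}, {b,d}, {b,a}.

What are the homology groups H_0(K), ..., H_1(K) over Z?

We work with the vertex ordering a < b < c < d. The simplices of K, each written with vertices in increasing order, are:

  0-simplices (4): a, b, c, d
  1-simplices (4): ab, ac, bd, cd

giving chain groups C_0 ≅ Z^4, C_1 ≅ Z^4.

Boundary ∂_1: C_1 → C_0 maps an edge to its endpoints' difference, ∂[p,q] = q − p. For instance
  ∂cd = d − c.
The 4×4 boundary matrix has rank 3 and Smith normal form diag(1,1,1).

Reading off H_k = ker ∂_k / im ∂_{k+1}:

  H_0: rank C_0 − rank ∂_1 = 4 − 3 = 1, and the invariant factors of ∂_1 are all 1, so H_0 = Z.
  H_1: rank ker ∂_1 − rank ∂_2 = (4 − 3) − 0 = 1, and there is no ∂_2, so H_1 = Z.

H_0 ≅ Z,  H_1 ≅ Z.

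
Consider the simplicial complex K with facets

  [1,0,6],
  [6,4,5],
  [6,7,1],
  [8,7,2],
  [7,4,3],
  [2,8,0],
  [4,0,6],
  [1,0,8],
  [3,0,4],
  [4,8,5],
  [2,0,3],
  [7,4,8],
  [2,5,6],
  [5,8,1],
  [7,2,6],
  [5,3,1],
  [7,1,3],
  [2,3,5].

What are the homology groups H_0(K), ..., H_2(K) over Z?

H_0 = Z,  H_1 = Z^2,  H_2 = Z.

K has 9 vertices, 27 edges, 18 triangles.
rank ∂_0 = 0, rank ∂_1 = 8 ⇒ b_0 = 9 − 0 − 8 = 1; all invariant factors of ∂_1 are 1 so no torsion. So H_0 ≅ Z.
rank ∂_1 = 8, rank ∂_2 = 17 ⇒ b_1 = 27 − 8 − 17 = 2; all invariant factors of ∂_2 are 1 so no torsion. So H_1 ≅ Z^2.
rank ∂_2 = 17, rank ∂_3 = 0 ⇒ b_2 = 18 − 17 − 0 = 1. So H_2 ≅ Z.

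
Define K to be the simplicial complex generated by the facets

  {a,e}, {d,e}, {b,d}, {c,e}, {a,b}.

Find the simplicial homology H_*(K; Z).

H_0 = Z,  H_1 = Z.

Order the vertices as a < b < c < d < e. Listing each simplex with vertices in this order, K has dimension 1 with simplices:

  0-simplices (5): a, b, c, d, e
  1-simplices (5): ab, ae, bd, ce, de

so the chain groups are C_0 ≅ Z^5, C_1 ≅ Z^5.

The boundary map ∂_1: C_1 → C_0 sends each edge [p,q] (with p < q) to q − p. For instance
  ∂ab = b − a.
The resulting 5×5 matrix has rank 4, and its Smith normal form has invariant factors (1,1,1,1).

Now H_k = ker ∂_k / im ∂_{k+1}, so:

  H_0: rank C_0 − rank ∂_1 = 5 − 4 = 1, and the invariant factors of ∂_1 are all 1, so H_0 ≅ Z.
  H_1: rank ker ∂_1 − rank ∂_2 = (5 − 4) − 0 = 1, and there is no ∂_2, so H_1 ≅ Z.

As a check, the Euler characteristic is 5 − 5 = 0, which agrees with 1 − 1 = 0.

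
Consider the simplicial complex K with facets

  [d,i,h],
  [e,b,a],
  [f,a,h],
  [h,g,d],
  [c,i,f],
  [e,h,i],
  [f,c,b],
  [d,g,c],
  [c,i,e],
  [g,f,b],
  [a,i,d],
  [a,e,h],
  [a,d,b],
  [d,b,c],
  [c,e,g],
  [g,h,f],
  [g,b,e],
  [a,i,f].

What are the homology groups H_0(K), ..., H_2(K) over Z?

Order the vertices as a < b < c < d < e < f < g < h < i. Listing each simplex with vertices in this order, K has dimension 2 with simplices:

  0-simplices (9): a, b, c, d, e, f, g, h, i
  1-simplices (27): ab, ad, ae, af, ah, ai, bc, bd, be, bf, bg, cd, ce, cf, cg, ci, dg, dh, di, eg, eh, ei, fg, fh, fi, gh, hi
  2-simplices (18): abd, abe, adi, aeh, afh, afi, bcd, bcf, beg, bfg, cdg, ceg, cei, cfi, dgh, dhi, ehi, fgh

giving chain groups C_0 ≅ Z^9, C_1 ≅ Z^27, C_2 ≅ Z^18.

∂_1: C_1 → C_0 sends each edge [p,q] (with p < q) to q − p. For instance
  ∂fg = g − f.
This gives a 9×27 integer matrix of rank 8; reducing to Smith normal form yields diagonal entries (1,1,1,1,1,1,1,1).

∂_2: C_2 → C_1 sends each 2-simplex [p,q,r] to [q,r] − [p,r] + [p,q]. For instance
  ∂bcd = cd − bd + bc,
  ∂bcf = cf − bf + bc.
The resulting 27×18 matrix has rank 18, and its Smith normal form has invariant factors (1,1,1,1,1,1,1,1,1,1,1,1,1,1,1,1,1,2).

Reading off H_k = ker ∂_k / im ∂_{k+1}:

  H_0: rank C_0 − rank ∂_1 = 9 − 8 = 1, and the invariant factors of ∂_1 are all 1, so H_0 ≅ Z.
  H_1: rank ker ∂_1 − rank ∂_2 = (27 − 8) − 18 = 1, and ∂_2 has invariant factor 2 > 1, so H_1 ≅ Z ⊕ Z/2.
  H_2: rank ker ∂_2 − rank ∂_3 = (18 − 18) − 0 = 0, and there is no ∂_3, so H_2 ≅ 0.

H_0 = Z,  H_1 = Z ⊕ Z/2,  H_2 = 0.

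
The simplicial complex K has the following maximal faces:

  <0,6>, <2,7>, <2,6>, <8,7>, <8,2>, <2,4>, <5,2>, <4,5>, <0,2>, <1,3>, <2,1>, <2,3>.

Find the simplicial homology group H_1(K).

H_1 = Z^4.

Fix the vertex order 0 < 1 < 2 < 3 < 4 < 5 < 6 < 7 < 8 and write every simplex with vertices in increasing order. Then dim K = 1 and the simplices of K are:

  0-simplices (9): [0], [1], [2], [3], [4], [5], [6], [7], [8]
  1-simplices (12): [0,2], [0,6], [1,2], [1,3], [2,3], [2,4], [2,5], [2,6], [2,7], [2,8], [4,5], [7,8]

Hence C_0 ≅ Z^9, C_1 ≅ Z^12.

Boundary ∂_1: C_1 → C_0 is given by ∂[p,q] = [q] − [p]. For instance
  ∂[2,4] = [4] − [2].
The 9×12 boundary matrix has rank 8 and Smith normal form diag(1,1,1,1,1,1,1,1).

Reading off H_k = ker ∂_k / im ∂_{k+1}:

  H_1: rank ker ∂_1 − rank ∂_2 = (12 − 8) − 0 = 4, and there is no ∂_2, so H_1 ≅ Z^4.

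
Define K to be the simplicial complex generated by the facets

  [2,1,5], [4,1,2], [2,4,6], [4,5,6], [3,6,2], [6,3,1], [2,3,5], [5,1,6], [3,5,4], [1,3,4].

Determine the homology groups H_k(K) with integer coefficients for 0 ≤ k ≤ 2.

H_0 ≅ Z,  H_1 ≅ Z/2,  H_2 = 0.

Take the total order 1 < 2 < 3 < 4 < 5 < 6 on the vertex set. Then K (dimension 2) consists of the simplices:

  0-simplices (6): [1], [2], [3], [4], [5], [6]
  1-simplices (15): [1,2], [1,3], [1,4], [1,5], [1,6], [2,3], [2,4], [2,5], [2,6], [3,4], [3,5], [3,6], [4,5], [4,6], [5,6]
  2-simplices (10): [1,2,4], [1,2,5], [1,3,4], [1,3,6], [1,5,6], [2,3,5], [2,3,6], [2,4,6], [3,4,5], [4,5,6]

so the chain groups are C_0 ≅ Z^6, C_1 ≅ Z^15, C_2 ≅ Z^10.

∂_1: C_1 → C_0 is given by ∂[p,q] = [q] − [p].
This gives a 6×15 integer matrix of rank 5; reducing to Smith normal form yields diagonal entries (1,1,1,1,1).

∂_2: C_2 → C_1 acts by ∂[p,q,r] = [q,r] − [p,r] + [p,q]. For instance
  ∂[1,2,4] = [2,4] − [1,4] + [1,2],
  ∂[2,4,6] = [4,6] − [2,6] + [2,4].
This gives a 15×10 integer matrix of rank 10; reducing to Smith normal form yields diagonal entries (1,1,1,1,1,1,1,1,1,2).

Now H_k = ker ∂_k / im ∂_{k+1}, so:

  H_0: rank C_0 − rank ∂_1 = 6 − 5 = 1, and the invariant factors of ∂_1 are all 1, so H_0 = Z.
  H_1: rank ker ∂_1 − rank ∂_2 = (15 − 5) − 10 = 0, and ∂_2 has invariant factor 2 > 1, so H_1 = Z/2.
  H_2: rank ker ∂_2 − rank ∂_3 = (10 − 10) − 0 = 0, and there is no ∂_3, so H_2 = 0.

As a check, the Euler characteristic is 6 − 15 + 10 = 1, which agrees with 1 − 0 + 0 = 1.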